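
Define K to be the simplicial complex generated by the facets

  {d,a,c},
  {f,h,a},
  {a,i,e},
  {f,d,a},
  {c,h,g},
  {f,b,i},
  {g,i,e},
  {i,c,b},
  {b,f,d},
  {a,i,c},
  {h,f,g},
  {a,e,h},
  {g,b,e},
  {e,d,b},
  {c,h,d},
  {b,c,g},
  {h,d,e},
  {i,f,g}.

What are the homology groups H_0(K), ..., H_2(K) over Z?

Take the total order a < b < c < d < e < f < g < h < i on the vertex set. Then K (dimension 2) consists of the simplices:

  0-simplices (9): a, b, c, d, e, f, g, h, i
  1-simplices (27): ac, ad, ae, af, ah, ai, bc, bd, be, bf, bg, bi, cd, cg, ch, ci, de, df, dh, eg, eh, ei, fg, fh, fi, gh, gi
  2-simplices (18): acd, aci, adf, aeh, aei, afh, bcg, bci, bde, bdf, beg, bfi, cdh, cgh, deh, egi, fgh, fgi

so the chain groups are C_0 ≅ Z^9, C_1 ≅ Z^27, C_2 ≅ Z^18.

Boundary ∂_1: C_1 → C_0 sends each edge [p,q] (with p < q) to q − p.
As a 9×27 matrix over Z this has rank 8, with invariant factors (1,1,1,1,1,1,1,1).

Boundary ∂_2: C_2 → C_1 sends each 2-simplex [p,q,r] to [q,r] − [p,r] + [p,q]. For instance
  ∂aei = ei − ai + ae,
  ∂afh = fh − ah + af.
The resulting 27×18 matrix has rank 18, and its Smith normal form has invariant factors (1,1,1,1,1,1,1,1,1,1,1,1,1,1,1,1,1,2).

From H_k ≅ ker(∂_k) / im(∂_{k+1}) we obtain:

  H_0: rank C_0 − rank ∂_1 = 9 − 8 = 1, and the invariant factors of ∂_1 are all 1, so H_0 = Z.
  H_1: rank ker ∂_1 − rank ∂_2 = (27 − 8) − 18 = 1, and ∂_2 has invariant factor 2 > 1, so H_1 = Z ⊕ Z/2Z.
  H_2: rank ker ∂_2 − rank ∂_3 = (18 − 18) − 0 = 0, and there is no ∂_3, so H_2 = 0.

As a check, the Euler characteristic is 9 − 27 + 18 = 0, which agrees with 1 − 1 + 0 = 0.

H_0 = Z,  H_1 = Z ⊕ Z/2Z,  H_2 = 0.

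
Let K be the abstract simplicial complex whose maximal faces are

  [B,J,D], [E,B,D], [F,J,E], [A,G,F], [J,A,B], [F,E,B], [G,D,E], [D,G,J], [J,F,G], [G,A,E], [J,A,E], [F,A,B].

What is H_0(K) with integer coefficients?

Fix the vertex order A < B < D < E < F < G < J and write every simplex with vertices in increasing order. Then dim K = 2 and the simplices of K are:

  0-simplices (7): A, B, D, E, F, G, J
  1-simplices (18): AB, AE, AF, AG, AJ, BD, BE, BF, BJ, DE, DG, DJ, EF, EG, EJ, FG, FJ, GJ
  2-simplices (12): ABF, ABJ, AEG, AEJ, AFG, BDE, BDJ, BEF, DEG, DGJ, EFJ, FGJ

Hence C_0 ≅ Z^7, C_1 ≅ Z^18, C_2 ≅ Z^12.

The boundary map ∂_1: C_1 → C_0 maps an edge to its endpoints' difference, ∂[p,q] = q − p.
The 7×18 boundary matrix has rank 6 and Smith normal form diag(1,1,1,1,1,1).

∂_2: C_2 → C_1 maps a triangle to the signed sum of its edges. For instance
  ∂EFJ = FJ − EJ + EF,
  ∂BDE = DE − BE + BD.
This gives a 18×12 integer matrix of rank 12; reducing to Smith normal form yields diagonal entries (1,1,1,1,1,1,1,1,1,1,1,2).

From H_k ≅ ker(∂_k) / im(∂_{k+1}) we obtain:

  H_0: rank C_0 − rank ∂_1 = 7 − 6 = 1, and the invariant factors of ∂_1 are all 1, so H_0 = Z.

(K is a triangulation of the real projective plane RP^2.)

H_0 = Z.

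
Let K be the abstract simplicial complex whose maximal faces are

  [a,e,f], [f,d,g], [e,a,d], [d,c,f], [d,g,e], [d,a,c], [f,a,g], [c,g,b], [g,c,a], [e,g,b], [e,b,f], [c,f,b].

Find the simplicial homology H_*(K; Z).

H_0 = Z,  H_1 = Z/2Z,  H_2 = 0.

Take the total order a < b < c < d < e < f < g on the vertex set. Then K (dimension 2) consists of the simplices:

  0-simplices (7): a, b, c, d, e, f, g
  1-simplices (18): ac, ad, ae, af, ag, bc, be, bf, bg, cd, cf, cg, de, df, dg, ef, eg, fg
  2-simplices (12): acd, acg, ade, aef, afg, bcf, bcg, bef, beg, cdf, deg, dfg

Hence C_0 ≅ Z^7, C_1 ≅ Z^18, C_2 ≅ Z^12.

∂_1: C_1 → C_0 is given by ∂[p,q] = [q] − [p]. For instance
  ∂cg = g − c.
As a 7×18 matrix over Z this has rank 6, with invariant factors (1,1,1,1,1,1).

The boundary map ∂_2: C_2 → C_1 sends each 2-simplex [p,q,r] to [q,r] − [p,r] + [p,q]. For instance
  ∂bcg = cg − bg + bc,
  ∂acg = cg − ag + ac.
As a 18×12 matrix over Z this has rank 12, with invariant factors (1,1,1,1,1,1,1,1,1,1,1,2).

Reading off H_k = ker ∂_k / im ∂_{k+1}:

  H_0: rank C_0 − rank ∂_1 = 7 − 6 = 1, and the invariant factors of ∂_1 are all 1, so H_0 ≅ Z.
  H_1: rank ker ∂_1 − rank ∂_2 = (18 − 6) − 12 = 0, and ∂_2 has invariant factor 2 > 1, so H_1 ≅ Z/2Z.
  H_2: rank ker ∂_2 − rank ∂_3 = (12 − 12) − 0 = 0, and there is no ∂_3, so H_2 ≅ 0.

As a check, the Euler characteristic is 7 − 18 + 12 = 1, which agrees with 1 − 0 + 0 = 1.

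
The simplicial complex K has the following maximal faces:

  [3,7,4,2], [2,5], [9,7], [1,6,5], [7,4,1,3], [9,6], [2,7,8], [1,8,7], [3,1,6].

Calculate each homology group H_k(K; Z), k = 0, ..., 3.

Fix the vertex order 1 < 2 < 3 < 4 < 5 < 6 < 7 < 8 < 9 and write every simplex with vertices in increasing order. Then dim K = 3 and the simplices of K are:

  0-simplices (9): [1], [2], [3], [4], [5], [6], [7], [8], [9]
  1-simplices (19): [1,3], [1,4], [1,5], [1,6], [1,7], [1,8], [2,3], [2,4], [2,5], [2,7], [2,8], [3,4], [3,6], [3,7], [4,7], [5,6], [6,9], [7,8], [7,9]
  2-simplices (11): [1,3,4], [1,3,6], [1,3,7], [1,4,7], [1,5,6], [1,7,8], [2,3,4], [2,3,7], [2,4,7], [2,7,8], [3,4,7]
  3-simplices (2): [1,3,4,7], [2,3,4,7]

Hence C_0 ≅ Z^9, C_1 ≅ Z^19, C_2 ≅ Z^11, C_3 ≅ Z^2.

Boundary ∂_1: C_1 → C_0 is given by ∂[p,q] = [q] − [p]. For instance
  ∂[7,9] = [9] − [7].
The resulting 9×19 matrix has rank 8, and its Smith normal form has invariant factors (1,1,1,1,1,1,1,1).

∂_2: C_2 → C_1 maps a triangle to the signed sum of its edges. For instance
  ∂[1,7,8] = [7,8] − [1,8] + [1,7],
  ∂[1,3,7] = [3,7] − [1,7] + [1,3].
The resulting 19×11 matrix has rank 9, and its Smith normal form has invariant factors (1,1,1,1,1,1,1,1,1).

Boundary ∂_3: C_3 → C_2 sends each 3-simplex σ to the alternating sum Σ_i (−1)^i (σ with its i-th vertex removed). For instance
  ∂[1,3,4,7] = [3,4,7] − [1,4,7] + [1,3,7] − [1,3,4],
  ∂[2,3,4,7] = [3,4,7] − [2,4,7] + [2,3,7] − [2,3,4].
The resulting 11×2 matrix has rank 2, and its Smith normal form has invariant factors (1,1).

From H_k ≅ ker(∂_k) / im(∂_{k+1}) we obtain:

  H_0: rank C_0 − rank ∂_1 = 9 − 8 = 1, and the invariant factors of ∂_1 are all 1, so H_0 = Z.
  H_1: rank ker ∂_1 − rank ∂_2 = (19 − 8) − 9 = 2, and the invariant factors of ∂_2 are all 1, so H_1 = Z^2.
  H_2: rank ker ∂_2 − rank ∂_3 = (11 − 9) − 2 = 0, and the invariant factors of ∂_3 are all 1, so H_2 = 0.
  H_3: rank ker ∂_3 − rank ∂_4 = (2 − 2) − 0 = 0, and there is no ∂_4, so H_3 = 0.

H_0 ≅ Z,  H_1 ≅ Z^2,  H_2 = 0,  H_3 = 0.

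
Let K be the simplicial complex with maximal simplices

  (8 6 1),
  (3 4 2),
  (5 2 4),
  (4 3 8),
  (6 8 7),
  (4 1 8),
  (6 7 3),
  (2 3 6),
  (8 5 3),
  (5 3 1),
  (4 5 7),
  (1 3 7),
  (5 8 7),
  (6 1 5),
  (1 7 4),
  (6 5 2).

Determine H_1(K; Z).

H_1 = Z^2.

Fix the vertex order 1 < 2 < 3 < 4 < 5 < 6 < 7 < 8 and write every simplex with vertices in increasing order. Then dim K = 2 and the simplices of K are:

  0-simplices (8): [1], [2], [3], [4], [5], [6], [7], [8]
  1-simplices (24): (24 of them)
  2-simplices (16): [1,3,5], [1,3,7], [1,4,7], [1,4,8], [1,5,6], [1,6,8], [2,3,4], [2,3,6], [2,4,5], [2,5,6], [3,4,8], [3,5,8], [3,6,7], [4,5,7], [5,7,8], [6,7,8]

giving chain groups C_0 ≅ Z^8, C_1 ≅ Z^24, C_2 ≅ Z^16.

Boundary ∂_1: C_1 → C_0 is given by ∂[p,q] = [q] − [p]. For instance
  ∂[3,5] = [5] − [3].
As a 8×24 matrix over Z this has rank 7, with invariant factors (1,1,1,1,1,1,1).

Boundary ∂_2: C_2 → C_1 sends each 2-simplex [p,q,r] to [q,r] − [p,r] + [p,q]. For instance
  ∂[3,5,8] = [5,8] − [3,8] + [3,5],
  ∂[1,6,8] = [6,8] − [1,8] + [1,6].
The 24×16 boundary matrix has rank 15 and Smith normal form diag(1,1,1,1,1,1,1,1,1,1,1,1,1,1,1).

From H_k ≅ ker(∂_k) / im(∂_{k+1}) we obtain:

  H_1: rank ker ∂_1 − rank ∂_2 = (24 − 7) − 15 = 2, and the invariant factors of ∂_2 are all 1, so H_1 ≅ Z^2.

(K is a triangulation of the torus T^2.)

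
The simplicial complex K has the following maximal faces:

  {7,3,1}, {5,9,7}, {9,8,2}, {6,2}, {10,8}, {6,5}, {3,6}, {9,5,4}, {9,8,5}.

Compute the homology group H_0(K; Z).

H_0 ≅ Z.

We work with the vertex ordering 1 < 2 < 3 < 4 < 5 < 6 < 7 < 8 < 9 < 10. The simplices of K, each written with vertices in increasing order, are:

  0-simplices (10): [1], [2], [3], [4], [5], [6], [7], [8], [9], [10]
  1-simplices (16): [1,3], [1,7], [2,6], [2,8], [2,9], [3,6], [3,7], [4,5], [4,9], [5,6], [5,7], [5,8], [5,9], [7,9], [8,9], [8,10]
  2-simplices (5): [1,3,7], [2,8,9], [4,5,9], [5,7,9], [5,8,9]

Hence C_0 ≅ Z^10, C_1 ≅ Z^16, C_2 ≅ Z^5.

Boundary ∂_1: C_1 → C_0 is given by ∂[p,q] = [q] − [p].
The resulting 10×16 matrix has rank 9, and its Smith normal form has invariant factors (1,1,1,1,1,1,1,1,1).

The boundary map ∂_2: C_2 → C_1 sends each 2-simplex [p,q,r] to [q,r] − [p,r] + [p,q]. For instance
  ∂[1,3,7] = [3,7] − [1,7] + [1,3],
  ∂[2,8,9] = [8,9] − [2,9] + [2,8].
As a 16×5 matrix over Z this has rank 5, with invariant factors (1,1,1,1,1).

Now H_k = ker ∂_k / im ∂_{k+1}, so:

  H_0: rank C_0 − rank ∂_1 = 10 − 9 = 1, and the invariant factors of ∂_1 are all 1, so H_0 = Z.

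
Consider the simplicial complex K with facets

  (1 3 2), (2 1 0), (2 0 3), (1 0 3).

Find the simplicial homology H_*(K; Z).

H_0 = Z,  H_1 = 0,  H_2 = Z.

Order the vertices as 0 < 1 < 2 < 3. Listing each simplex with vertices in this order, K has dimension 2 with simplices:

  0-simplices (4): [0], [1], [2], [3]
  1-simplices (6): [0,1], [0,2], [0,3], [1,2], [1,3], [2,3]
  2-simplices (4): [0,1,2], [0,1,3], [0,2,3], [1,2,3]

Hence C_0 ≅ Z^4, C_1 ≅ Z^6, C_2 ≅ Z^4.

∂_1: C_1 → C_0 sends each edge [p,q] (with p < q) to q − p.
The resulting 4×6 matrix has rank 3, and its Smith normal form has invariant factors (1,1,1).

∂_2: C_2 → C_1 sends each 2-simplex [p,q,r] to [q,r] − [p,r] + [p,q]. For instance
  ∂[0,1,3] = [1,3] − [0,3] + [0,1],
  ∂[0,2,3] = [2,3] − [0,3] + [0,2].
As a 6×4 matrix over Z this has rank 3, with invariant factors (1,1,1).

Reading off H_k = ker ∂_k / im ∂_{k+1}:

  H_0: rank C_0 − rank ∂_1 = 4 − 3 = 1, and the invariant factors of ∂_1 are all 1, so H_0 ≅ Z.
  H_1: rank ker ∂_1 − rank ∂_2 = (6 − 3) − 3 = 0, and the invariant factors of ∂_2 are all 1, so H_1 ≅ 0.
  H_2: rank ker ∂_2 − rank ∂_3 = (4 − 3) − 0 = 1, and there is no ∂_3, so H_2 ≅ Z.

As a check, the Euler characteristic is 4 − 6 + 4 = 2, which agrees with 1 − 0 + 1 = 2.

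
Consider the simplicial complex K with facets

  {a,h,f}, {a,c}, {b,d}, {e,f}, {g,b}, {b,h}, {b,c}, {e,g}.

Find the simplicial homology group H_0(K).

K has 8 vertices, 10 edges, 1 triangle.
rank ∂_0 = 0, rank ∂_1 = 7 ⇒ b_0 = 8 − 0 − 7 = 1; all invariant factors of ∂_1 are 1 so no torsion. So H_0 ≅ Z.

H_0 ≅ Z.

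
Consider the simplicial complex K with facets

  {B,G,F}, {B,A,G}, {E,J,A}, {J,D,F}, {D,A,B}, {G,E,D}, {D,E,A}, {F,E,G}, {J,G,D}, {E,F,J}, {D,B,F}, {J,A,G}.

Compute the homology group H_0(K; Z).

H_0 = Z.

Take the total order A < B < D < E < F < G < J on the vertex set. Then K (dimension 2) consists of the simplices:

  0-simplices (7): A, B, D, E, F, G, J
  1-simplices (18): AB, AD, AE, AG, AJ, BD, BF, BG, DE, DF, DG, DJ, EF, EG, EJ, FG, FJ, GJ
  2-simplices (12): ABD, ABG, ADE, AEJ, AGJ, BDF, BFG, DEG, DFJ, DGJ, EFG, EFJ

so the chain groups are C_0 ≅ Z^7, C_1 ≅ Z^18, C_2 ≅ Z^12.

Boundary ∂_1: C_1 → C_0 sends each edge [p,q] (with p < q) to q − p.
As a 7×18 matrix over Z this has rank 6, with invariant factors (1,1,1,1,1,1).

The boundary map ∂_2: C_2 → C_1 maps a triangle to the signed sum of its edges. For instance
  ∂BFG = FG − BG + BF,
  ∂DEG = EG − DG + DE.
This gives a 18×12 integer matrix of rank 12; reducing to Smith normal form yields diagonal entries (1,1,1,1,1,1,1,1,1,1,1,2).

Now H_k = ker ∂_k / im ∂_{k+1}, so:

  H_0: rank C_0 − rank ∂_1 = 7 − 6 = 1, and the invariant factors of ∂_1 are all 1, so H_0 ≅ Z.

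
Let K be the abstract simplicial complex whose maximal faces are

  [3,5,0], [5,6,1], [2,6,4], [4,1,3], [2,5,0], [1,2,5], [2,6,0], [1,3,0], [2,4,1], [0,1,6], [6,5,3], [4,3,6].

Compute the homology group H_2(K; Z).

H_2 = 0.

Order the vertices as 0 < 1 < 2 < 3 < 4 < 5 < 6. Listing each simplex with vertices in this order, K has dimension 2 with simplices:

  0-simplices (7): [0], [1], [2], [3], [4], [5], [6]
  1-simplices (18): [0,1], [0,2], [0,3], [0,5], [0,6], [1,2], [1,3], [1,4], [1,5], [1,6], [2,4], [2,5], [2,6], [3,4], [3,5], [3,6], [4,6], [5,6]
  2-simplices (12): [0,1,3], [0,1,6], [0,2,5], [0,2,6], [0,3,5], [1,2,4], [1,2,5], [1,3,4], [1,5,6], [2,4,6], [3,4,6], [3,5,6]

so the chain groups are C_0 ≅ Z^7, C_1 ≅ Z^18, C_2 ≅ Z^12.

Boundary ∂_1: C_1 → C_0 maps an edge to its endpoints' difference, ∂[p,q] = q − p. For instance
  ∂[1,4] = [4] − [1].
The resulting 7×18 matrix has rank 6, and its Smith normal form has invariant factors (1,1,1,1,1,1).

∂_2: C_2 → C_1 maps a triangle to the signed sum of its edges. For instance
  ∂[0,2,6] = [2,6] − [0,6] + [0,2],
  ∂[1,2,5] = [2,5] − [1,5] + [1,2].
As a 18×12 matrix over Z this has rank 12, with invariant factors (1,1,1,1,1,1,1,1,1,1,1,2).

Now H_k = ker ∂_k / im ∂_{k+1}, so:

  H_2: rank ker ∂_2 − rank ∂_3 = (12 − 12) − 0 = 0, and there is no ∂_3, so H_2 = 0.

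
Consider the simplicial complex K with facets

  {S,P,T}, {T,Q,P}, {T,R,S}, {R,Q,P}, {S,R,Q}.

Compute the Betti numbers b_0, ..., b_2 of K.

b_0 = 1, b_1 = 1, b_2 = 0.

Fix the vertex order P < Q < R < S < T and write every simplex with vertices in increasing order. Then dim K = 2 and the simplices of K are:

  0-simplices (5): P, Q, R, S, T
  1-simplices (10): PQ, PR, PS, PT, QR, QS, QT, RS, RT, ST
  2-simplices (5): PQR, PQT, PST, QRS, RST

giving chain groups C_0 ≅ Z^5, C_1 ≅ Z^10, C_2 ≅ Z^5.

Boundary ∂_1: C_1 → C_0 is given by ∂[p,q] = [q] − [p].
The 5×10 boundary matrix has rank 4 and Smith normal form diag(1,1,1,1).

The boundary map ∂_2: C_2 → C_1 acts by ∂[p,q,r] = [q,r] − [p,r] + [p,q]. For instance
  ∂PQR = QR − PR + PQ,
  ∂RST = ST − RT + RS.
The resulting 10×5 matrix has rank 5, and its Smith normal form has invariant factors (1,1,1,1,1).

From H_k ≅ ker(∂_k) / im(∂_{k+1}) we obtain:

  H_0: rank C_0 − rank ∂_1 = 5 − 4 = 1, and the invariant factors of ∂_1 are all 1, so H_0 ≅ Z.
  H_1: rank ker ∂_1 − rank ∂_2 = (10 − 4) − 5 = 1, and the invariant factors of ∂_2 are all 1, so H_1 ≅ Z.
  H_2: rank ker ∂_2 − rank ∂_3 = (5 − 5) − 0 = 0, and there is no ∂_3, so H_2 ≅ 0.

Hence the Betti numbers are b_0 = 1, b_1 = 1, b_2 = 0.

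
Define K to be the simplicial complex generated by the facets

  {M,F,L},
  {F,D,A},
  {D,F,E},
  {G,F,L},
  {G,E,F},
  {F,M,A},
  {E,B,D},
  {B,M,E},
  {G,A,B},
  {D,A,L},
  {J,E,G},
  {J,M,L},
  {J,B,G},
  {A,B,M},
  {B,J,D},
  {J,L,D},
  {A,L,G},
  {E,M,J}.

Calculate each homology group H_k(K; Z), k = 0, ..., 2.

H_0 = Z,  H_1 = Z ⊕ Z/2,  H_2 = 0.

K has 9 vertices, 27 edges, 18 triangles.
rank ∂_0 = 0, rank ∂_1 = 8 ⇒ b_0 = 9 − 0 − 8 = 1; all invariant factors of ∂_1 are 1 so no torsion. So H_0 = Z.
rank ∂_1 = 8, rank ∂_2 = 18 ⇒ b_1 = 27 − 8 − 18 = 1; ∂_2 has invariant factor(s) [2] giving torsion. So H_1 = Z ⊕ Z/2.
rank ∂_2 = 18, rank ∂_3 = 0 ⇒ b_2 = 18 − 18 − 0 = 0. So H_2 = 0.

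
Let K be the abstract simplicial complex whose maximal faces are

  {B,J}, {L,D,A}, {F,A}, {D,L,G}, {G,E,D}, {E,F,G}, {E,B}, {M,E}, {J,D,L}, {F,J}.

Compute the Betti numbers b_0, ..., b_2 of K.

b_0 = 1, b_1 = 3, b_2 = 0.

Order the vertices as A < B < D < E < F < G < J < L < M. Listing each simplex with vertices in this order, K has dimension 2 with simplices:

  0-simplices (9): A, B, D, E, F, G, J, L, M
  1-simplices (16): AD, AF, AL, BE, BJ, DE, DG, DJ, DL, EF, EG, EM, FG, FJ, GL, JL
  2-simplices (5): ADL, DEG, DGL, DJL, EFG

giving chain groups C_0 ≅ Z^9, C_1 ≅ Z^16, C_2 ≅ Z^5.

∂_1: C_1 → C_0 is given by ∂[p,q] = [q] − [p]. For instance
  ∂AL = L − A.
The resulting 9×16 matrix has rank 8, and its Smith normal form has invariant factors (1,1,1,1,1,1,1,1).

The boundary map ∂_2: C_2 → C_1 maps a triangle to the signed sum of its edges. For instance
  ∂DEG = EG − DG + DE,
  ∂EFG = FG − EG + EF.
As a 16×5 matrix over Z this has rank 5, with invariant factors (1,1,1,1,1).

Now H_k = ker ∂_k / im ∂_{k+1}, so:

  H_0: rank C_0 − rank ∂_1 = 9 − 8 = 1, and the invariant factors of ∂_1 are all 1, so H_0 = Z.
  H_1: rank ker ∂_1 − rank ∂_2 = (16 − 8) − 5 = 3, and the invariant factors of ∂_2 are all 1, so H_1 = Z^3.
  H_2: rank ker ∂_2 − rank ∂_3 = (5 − 5) − 0 = 0, and there is no ∂_3, so H_2 = 0.

As a check, the Euler characteristic is 9 − 16 + 5 = -2, which agrees with 1 − 3 + 0 = -2.

Hence the Betti numbers are b_0 = 1, b_1 = 3, b_2 = 0.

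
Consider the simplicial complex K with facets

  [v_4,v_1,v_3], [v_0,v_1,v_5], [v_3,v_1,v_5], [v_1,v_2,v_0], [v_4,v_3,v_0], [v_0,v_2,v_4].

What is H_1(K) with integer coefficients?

H_1 ≅ Z.

Take the total order v_0 < v_1 < v_2 < v_3 < v_4 < v_5 on the vertex set. Then K (dimension 2) consists of the simplices:

  0-simplices (6): [v_0], [v_1], [v_2], [v_3], [v_4], [v_5]
  1-simplices (12): [v_0,v_1], [v_0,v_2], [v_0,v_3], [v_0,v_4], [v_0,v_5], [v_1,v_2], [v_1,v_3], [v_1,v_4], [v_1,v_5], [v_2,v_4], [v_3,v_4], [v_3,v_5]
  2-simplices (6): [v_0,v_1,v_2], [v_0,v_1,v_5], [v_0,v_2,v_4], [v_0,v_3,v_4], [v_1,v_3,v_4], [v_1,v_3,v_5]

Hence C_0 ≅ Z^6, C_1 ≅ Z^12, C_2 ≅ Z^6.

The boundary map ∂_1: C_1 → C_0 sends each edge [p,q] (with p < q) to q − p. For instance
  ∂[v_1,v_4] = [v_4] − [v_1].
The resulting 6×12 matrix has rank 5, and its Smith normal form has invariant factors (1,1,1,1,1).

The boundary map ∂_2: C_2 → C_1 maps a triangle to the signed sum of its edges. For instance
  ∂[v_0,v_3,v_4] = [v_3,v_4] − [v_0,v_4] + [v_0,v_3],
  ∂[v_0,v_1,v_5] = [v_1,v_5] − [v_0,v_5] + [v_0,v_1].
As a 12×6 matrix over Z this has rank 6, with invariant factors (1,1,1,1,1,1).

From H_k ≅ ker(∂_k) / im(∂_{k+1}) we obtain:

  H_1: rank ker ∂_1 − rank ∂_2 = (12 − 5) − 6 = 1, and the invariant factors of ∂_2 are all 1, so H_1 = Z.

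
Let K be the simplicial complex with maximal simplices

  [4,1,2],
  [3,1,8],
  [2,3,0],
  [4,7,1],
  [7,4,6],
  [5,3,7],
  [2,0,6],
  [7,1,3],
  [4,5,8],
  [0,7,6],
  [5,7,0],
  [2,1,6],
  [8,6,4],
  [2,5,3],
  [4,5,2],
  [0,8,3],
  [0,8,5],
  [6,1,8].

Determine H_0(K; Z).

Fix the vertex order 0 < 1 < 2 < 3 < 4 < 5 < 6 < 7 < 8 and write every simplex with vertices in increasing order. Then dim K = 2 and the simplices of K are:

  0-simplices (9): [0], [1], [2], [3], [4], [5], [6], [7], [8]
  1-simplices (27): (27 of them)
  2-simplices (18): [0,2,3], [0,2,6], [0,3,8], [0,5,7], [0,5,8], [0,6,7], [1,2,4], [1,2,6], [1,3,7], [1,3,8], [1,4,7], [1,6,8], [2,3,5], [2,4,5], [3,5,7], [4,5,8], [4,6,7], [4,6,8]

giving chain groups C_0 ≅ Z^9, C_1 ≅ Z^27, C_2 ≅ Z^18.

Boundary ∂_1: C_1 → C_0 maps an edge to its endpoints' difference, ∂[p,q] = q − p. For instance
  ∂[2,3] = [3] − [2].
This gives a 9×27 integer matrix of rank 8; reducing to Smith normal form yields diagonal entries (1,1,1,1,1,1,1,1).

∂_2: C_2 → C_1 maps a triangle to the signed sum of its edges. For instance
  ∂[0,2,6] = [2,6] − [0,6] + [0,2],
  ∂[1,2,6] = [2,6] − [1,6] + [1,2].
The resulting 27×18 matrix has rank 18, and its Smith normal form has invariant factors (1,1,1,1,1,1,1,1,1,1,1,1,1,1,1,1,1,2).

Reading off H_k = ker ∂_k / im ∂_{k+1}:

  H_0: rank C_0 − rank ∂_1 = 9 − 8 = 1, and the invariant factors of ∂_1 are all 1, so H_0 = Z.

H_0 ≅ Z.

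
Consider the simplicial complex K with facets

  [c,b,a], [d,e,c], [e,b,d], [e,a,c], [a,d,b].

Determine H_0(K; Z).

We work with the vertex ordering a < b < c < d < e. The simplices of K, each written with vertices in increasing order, are:

  0-simplices (5): a, b, c, d, e
  1-simplices (10): ab, ac, ad, ae, bc, bd, be, cd, ce, de
  2-simplices (5): abc, abd, ace, bde, cde

Hence C_0 ≅ Z^5, C_1 ≅ Z^10, C_2 ≅ Z^5.

∂_1: C_1 → C_0 is given by ∂[p,q] = [q] − [p].
This gives a 5×10 integer matrix of rank 4; reducing to Smith normal form yields diagonal entries (1,1,1,1).

Boundary ∂_2: C_2 → C_1 acts by ∂[p,q,r] = [q,r] − [p,r] + [p,q]. For instance
  ∂bde = de − be + bd,
  ∂abc = bc − ac + ab.
The 10×5 boundary matrix has rank 5 and Smith normal form diag(1,1,1,1,1).

From H_k ≅ ker(∂_k) / im(∂_{k+1}) we obtain:

  H_0: rank C_0 − rank ∂_1 = 5 − 4 = 1, and the invariant factors of ∂_1 are all 1, so H_0 ≅ Z.

H_0 ≅ Z.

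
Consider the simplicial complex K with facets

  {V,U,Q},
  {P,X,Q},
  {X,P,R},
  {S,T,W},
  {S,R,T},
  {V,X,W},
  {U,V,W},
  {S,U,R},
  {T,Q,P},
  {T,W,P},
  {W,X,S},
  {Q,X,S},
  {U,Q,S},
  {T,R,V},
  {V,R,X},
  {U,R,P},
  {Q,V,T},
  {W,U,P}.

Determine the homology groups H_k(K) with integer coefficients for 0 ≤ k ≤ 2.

Fix the vertex order P < Q < R < S < T < U < V < W < X and write every simplex with vertices in increasing order. Then dim K = 2 and the simplices of K are:

  0-simplices (9): P, Q, R, S, T, U, V, W, X
  1-simplices (27): PQ, PR, PT, PU, PW, PX, QS, QT, QU, QV, QX, RS, RT, RU, RV, RX, ST, SU, SW, SX, TV, TW, UV, UW, VW, VX, WX
  2-simplices (18): PQT, PQX, PRU, PRX, PTW, PUW, QSU, QSX, QTV, QUV, RST, RSU, RTV, RVX, STW, SWX, UVW, VWX

giving chain groups C_0 ≅ Z^9, C_1 ≅ Z^27, C_2 ≅ Z^18.

∂_1: C_1 → C_0 sends each edge [p,q] (with p < q) to q − p. For instance
  ∂QS = S − Q.
As a 9×27 matrix over Z this has rank 8, with invariant factors (1,1,1,1,1,1,1,1).

∂_2: C_2 → C_1 maps a triangle to the signed sum of its edges. For instance
  ∂PTW = TW − PW + PT,
  ∂PRU = RU − PU + PR.
The resulting 27×18 matrix has rank 17, and its Smith normal form has invariant factors (1,1,1,1,1,1,1,1,1,1,1,1,1,1,1,1,1).

Now H_k = ker ∂_k / im ∂_{k+1}, so:

  H_0: rank C_0 − rank ∂_1 = 9 − 8 = 1, and the invariant factors of ∂_1 are all 1, so H_0 = Z.
  H_1: rank ker ∂_1 − rank ∂_2 = (27 − 8) − 17 = 2, and the invariant factors of ∂_2 are all 1, so H_1 = Z^2.
  H_2: rank ker ∂_2 − rank ∂_3 = (18 − 17) − 0 = 1, and there is no ∂_3, so H_2 = Z.

H_0 ≅ Z,  H_1 ≅ Z^2,  H_2 ≅ Z.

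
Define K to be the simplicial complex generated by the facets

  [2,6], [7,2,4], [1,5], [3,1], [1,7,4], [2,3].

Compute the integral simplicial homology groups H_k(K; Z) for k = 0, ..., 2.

Take the total order 1 < 2 < 3 < 4 < 5 < 6 < 7 on the vertex set. Then K (dimension 2) consists of the simplices:

  0-simplices (7): [1], [2], [3], [4], [5], [6], [7]
  1-simplices (9): [1,3], [1,4], [1,5], [1,7], [2,3], [2,4], [2,6], [2,7], [4,7]
  2-simplices (2): [1,4,7], [2,4,7]

Hence C_0 ≅ Z^7, C_1 ≅ Z^9, C_2 ≅ Z^2.

The boundary map ∂_1: C_1 → C_0 sends each edge [p,q] (with p < q) to q − p. For instance
  ∂[2,7] = [7] − [2].
This gives a 7×9 integer matrix of rank 6; reducing to Smith normal form yields diagonal entries (1,1,1,1,1,1).

∂_2: C_2 → C_1 sends each 2-simplex [p,q,r] to [q,r] − [p,r] + [p,q]. For instance
  ∂[1,4,7] = [4,7] − [1,7] + [1,4],
  ∂[2,4,7] = [4,7] − [2,7] + [2,4].
This gives a 9×2 integer matrix of rank 2; reducing to Smith normal form yields diagonal entries (1,1).

From H_k ≅ ker(∂_k) / im(∂_{k+1}) we obtain:

  H_0: rank C_0 − rank ∂_1 = 7 − 6 = 1, and the invariant factors of ∂_1 are all 1, so H_0 ≅ Z.
  H_1: rank ker ∂_1 − rank ∂_2 = (9 − 6) − 2 = 1, and the invariant factors of ∂_2 are all 1, so H_1 ≅ Z.
  H_2: rank ker ∂_2 − rank ∂_3 = (2 − 2) − 0 = 0, and there is no ∂_3, so H_2 ≅ 0.

H_0 = Z,  H_1 = Z,  H_2 = 0.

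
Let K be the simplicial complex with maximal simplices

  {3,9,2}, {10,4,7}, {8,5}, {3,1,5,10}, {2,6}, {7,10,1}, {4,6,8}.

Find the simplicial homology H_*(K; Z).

K has 10 vertices, 18 edges, 8 triangles, 1 3-simplex.
rank ∂_0 = 0, rank ∂_1 = 9 ⇒ b_0 = 10 − 0 − 9 = 1; all invariant factors of ∂_1 are 1 so no torsion. So H_0 ≅ Z.
rank ∂_1 = 9, rank ∂_2 = 7 ⇒ b_1 = 18 − 9 − 7 = 2; all invariant factors of ∂_2 are 1 so no torsion. So H_1 ≅ Z^2.
rank ∂_2 = 7, rank ∂_3 = 1 ⇒ b_2 = 8 − 7 − 1 = 0; all invariant factors of ∂_3 are 1 so no torsion. So H_2 ≅ 0.
rank ∂_3 = 1, rank ∂_4 = 0 ⇒ b_3 = 1 − 1 − 0 = 0. So H_3 ≅ 0.

H_0 = Z,  H_1 = Z^2,  H_2 = 0,  H_3 = 0.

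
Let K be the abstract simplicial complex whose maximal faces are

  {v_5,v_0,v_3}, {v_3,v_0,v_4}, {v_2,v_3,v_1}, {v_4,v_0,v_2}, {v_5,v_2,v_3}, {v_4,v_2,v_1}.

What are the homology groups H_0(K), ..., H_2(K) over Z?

Take the total order v_0 < v_1 < v_2 < v_3 < v_4 < v_5 on the vertex set. Then K (dimension 2) consists of the simplices:

  0-simplices (6): [v_0], [v_1], [v_2], [v_3], [v_4], [v_5]
  1-simplices (12): [v_0,v_2], [v_0,v_3], [v_0,v_4], [v_0,v_5], [v_1,v_2], [v_1,v_3], [v_1,v_4], [v_2,v_3], [v_2,v_4], [v_2,v_5], [v_3,v_4], [v_3,v_5]
  2-simplices (6): [v_0,v_2,v_4], [v_0,v_3,v_4], [v_0,v_3,v_5], [v_1,v_2,v_3], [v_1,v_2,v_4], [v_2,v_3,v_5]

so the chain groups are C_0 ≅ Z^6, C_1 ≅ Z^12, C_2 ≅ Z^6.

Boundary ∂_1: C_1 → C_0 sends each edge [p,q] (with p < q) to q − p.
As a 6×12 matrix over Z this has rank 5, with invariant factors (1,1,1,1,1).

The boundary map ∂_2: C_2 → C_1 acts by ∂[p,q,r] = [q,r] − [p,r] + [p,q]. For instance
  ∂[v_0,v_3,v_4] = [v_3,v_4] − [v_0,v_4] + [v_0,v_3],
  ∂[v_1,v_2,v_3] = [v_2,v_3] − [v_1,v_3] + [v_1,v_2].
As a 12×6 matrix over Z this has rank 6, with invariant factors (1,1,1,1,1,1).

Reading off H_k = ker ∂_k / im ∂_{k+1}:

  H_0: rank C_0 − rank ∂_1 = 6 − 5 = 1, and the invariant factors of ∂_1 are all 1, so H_0 ≅ Z.
  H_1: rank ker ∂_1 − rank ∂_2 = (12 − 5) − 6 = 1, and the invariant factors of ∂_2 are all 1, so H_1 ≅ Z.
  H_2: rank ker ∂_2 − rank ∂_3 = (6 − 6) − 0 = 0, and there is no ∂_3, so H_2 ≅ 0.

As a check, the Euler characteristic is 6 − 12 + 6 = 0, which agrees with 1 − 1 + 0 = 0.

H_0 = Z,  H_1 = Z,  H_2 = 0.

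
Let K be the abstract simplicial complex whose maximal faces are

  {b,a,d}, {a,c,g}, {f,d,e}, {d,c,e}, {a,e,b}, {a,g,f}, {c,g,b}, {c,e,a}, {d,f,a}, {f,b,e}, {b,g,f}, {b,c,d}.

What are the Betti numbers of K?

K has 7 vertices, 18 edges, 12 triangles.
rank ∂_0 = 0, rank ∂_1 = 6 ⇒ b_0 = 7 − 0 − 6 = 1; all invariant factors of ∂_1 are 1 so no torsion. So H_0 = Z.
rank ∂_1 = 6, rank ∂_2 = 12 ⇒ b_1 = 18 − 6 − 12 = 0; ∂_2 has invariant factor(s) [2] giving torsion. So H_1 = Z/2.
rank ∂_2 = 12, rank ∂_3 = 0 ⇒ b_2 = 12 − 12 − 0 = 0. So H_2 = 0.

b_0 = 1, b_1 = 0, b_2 = 0.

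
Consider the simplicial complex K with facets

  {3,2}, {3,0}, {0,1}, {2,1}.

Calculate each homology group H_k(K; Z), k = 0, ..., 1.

We work with the vertex ordering 0 < 1 < 2 < 3. The simplices of K, each written with vertices in increasing order, are:

  0-simplices (4): [0], [1], [2], [3]
  1-simplices (4): [0,1], [0,3], [1,2], [2,3]

giving chain groups C_0 ≅ Z^4, C_1 ≅ Z^4.

The boundary map ∂_1: C_1 → C_0 sends each edge [p,q] (with p < q) to q − p.
This gives a 4×4 integer matrix of rank 3; reducing to Smith normal form yields diagonal entries (1,1,1).

From H_k ≅ ker(∂_k) / im(∂_{k+1}) we obtain:

  H_0: rank C_0 − rank ∂_1 = 4 − 3 = 1, and the invariant factors of ∂_1 are all 1, so H_0 ≅ Z.
  H_1: rank ker ∂_1 − rank ∂_2 = (4 − 3) − 0 = 1, and there is no ∂_2, so H_1 ≅ Z.

H_0 ≅ Z,  H_1 ≅ Z.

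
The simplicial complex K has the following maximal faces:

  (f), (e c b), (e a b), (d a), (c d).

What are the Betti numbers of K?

b_0 = 2, b_1 = 1, b_2 = 0.

Take the total order a < b < c < d < e < f on the vertex set. Then K (dimension 2) consists of the simplices:

  0-simplices (6): a, b, c, d, e, f
  1-simplices (7): ab, ad, ae, bc, be, cd, ce
  2-simplices (2): abe, bce

Hence C_0 ≅ Z^6, C_1 ≅ Z^7, C_2 ≅ Z^2.

Boundary ∂_1: C_1 → C_0 is given by ∂[p,q] = [q] − [p].
This gives a 6×7 integer matrix of rank 4; reducing to Smith normal form yields diagonal entries (1,1,1,1).

∂_2: C_2 → C_1 sends each 2-simplex [p,q,r] to [q,r] − [p,r] + [p,q]. For instance
  ∂abe = be − ae + ab,
  ∂bce = ce − be + bc.
The 7×2 boundary matrix has rank 2 and Smith normal form diag(1,1).

Reading off H_k = ker ∂_k / im ∂_{k+1}:

  H_0: rank C_0 − rank ∂_1 = 6 − 4 = 2, and the invariant factors of ∂_1 are all 1, so H_0 = Z^2.
  H_1: rank ker ∂_1 − rank ∂_2 = (7 − 4) − 2 = 1, and the invariant factors of ∂_2 are all 1, so H_1 = Z.
  H_2: rank ker ∂_2 − rank ∂_3 = (2 − 2) − 0 = 0, and there is no ∂_3, so H_2 = 0.

As a check, the Euler characteristic is 6 − 7 + 2 = 1, which agrees with 2 − 1 + 0 = 1.

Hence the Betti numbers are b_0 = 2, b_1 = 1, b_2 = 0.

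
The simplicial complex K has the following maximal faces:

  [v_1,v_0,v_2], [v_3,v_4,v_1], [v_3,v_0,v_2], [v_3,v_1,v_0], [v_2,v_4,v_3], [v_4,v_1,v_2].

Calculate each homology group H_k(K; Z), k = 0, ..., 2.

Fix the vertex order v_0 < v_1 < v_2 < v_3 < v_4 and write every simplex with vertices in increasing order. Then dim K = 2 and the simplices of K are:

  0-simplices (5): [v_0], [v_1], [v_2], [v_3], [v_4]
  1-simplices (9): [v_0,v_1], [v_0,v_2], [v_0,v_3], [v_1,v_2], [v_1,v_3], [v_1,v_4], [v_2,v_3], [v_2,v_4], [v_3,v_4]
  2-simplices (6): [v_0,v_1,v_2], [v_0,v_1,v_3], [v_0,v_2,v_3], [v_1,v_2,v_4], [v_1,v_3,v_4], [v_2,v_3,v_4]

so the chain groups are C_0 ≅ Z^5, C_1 ≅ Z^9, C_2 ≅ Z^6.

The boundary map ∂_1: C_1 → C_0 maps an edge to its endpoints' difference, ∂[p,q] = q − p.
This gives a 5×9 integer matrix of rank 4; reducing to Smith normal form yields diagonal entries (1,1,1,1).

Boundary ∂_2: C_2 → C_1 sends each 2-simplex [p,q,r] to [q,r] − [p,r] + [p,q]. For instance
  ∂[v_0,v_1,v_3] = [v_1,v_3] − [v_0,v_3] + [v_0,v_1],
  ∂[v_1,v_3,v_4] = [v_3,v_4] − [v_1,v_4] + [v_1,v_3].
The resulting 9×6 matrix has rank 5, and its Smith normal form has invariant factors (1,1,1,1,1).

Computing H_k = (kernel of ∂_k) / (image of ∂_{k+1}):

  H_0: rank C_0 − rank ∂_1 = 5 − 4 = 1, and the invariant factors of ∂_1 are all 1, so H_0 ≅ Z.
  H_1: rank ker ∂_1 − rank ∂_2 = (9 − 4) − 5 = 0, and the invariant factors of ∂_2 are all 1, so H_1 ≅ 0.
  H_2: rank ker ∂_2 − rank ∂_3 = (6 − 5) − 0 = 1, and there is no ∂_3, so H_2 ≅ Z.

As a check, the Euler characteristic is 5 − 9 + 6 = 2, which agrees with 1 − 0 + 1 = 2.
(K is a triangulation of the 2-sphere S^2.)

H_0 ≅ Z,  H_1 = 0,  H_2 ≅ Z.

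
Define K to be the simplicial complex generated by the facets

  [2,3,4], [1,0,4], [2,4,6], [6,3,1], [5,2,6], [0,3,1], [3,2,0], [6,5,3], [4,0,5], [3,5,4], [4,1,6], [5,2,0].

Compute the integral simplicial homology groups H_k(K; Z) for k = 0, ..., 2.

Fix the vertex order 0 < 1 < 2 < 3 < 4 < 5 < 6 and write every simplex with vertices in increasing order. Then dim K = 2 and the simplices of K are:

  0-simplices (7): [0], [1], [2], [3], [4], [5], [6]
  1-simplices (18): [0,1], [0,2], [0,3], [0,4], [0,5], [1,3], [1,4], [1,6], [2,3], [2,4], [2,5], [2,6], [3,4], [3,5], [3,6], [4,5], [4,6], [5,6]
  2-simplices (12): [0,1,3], [0,1,4], [0,2,3], [0,2,5], [0,4,5], [1,3,6], [1,4,6], [2,3,4], [2,4,6], [2,5,6], [3,4,5], [3,5,6]

Hence C_0 ≅ Z^7, C_1 ≅ Z^18, C_2 ≅ Z^12.

The boundary map ∂_1: C_1 → C_0 maps an edge to its endpoints' difference, ∂[p,q] = q − p. For instance
  ∂[0,5] = [5] − [0].
This gives a 7×18 integer matrix of rank 6; reducing to Smith normal form yields diagonal entries (1,1,1,1,1,1).

Boundary ∂_2: C_2 → C_1 maps a triangle to the signed sum of its edges. For instance
  ∂[2,3,4] = [3,4] − [2,4] + [2,3],
  ∂[0,2,5] = [2,5] − [0,5] + [0,2].
The resulting 18×12 matrix has rank 12, and its Smith normal form has invariant factors (1,1,1,1,1,1,1,1,1,1,1,2).

From H_k ≅ ker(∂_k) / im(∂_{k+1}) we obtain:

  H_0: rank C_0 − rank ∂_1 = 7 − 6 = 1, and the invariant factors of ∂_1 are all 1, so H_0 ≅ Z.
  H_1: rank ker ∂_1 − rank ∂_2 = (18 − 6) − 12 = 0, and ∂_2 has invariant factor 2 > 1, so H_1 ≅ Z/2.
  H_2: rank ker ∂_2 − rank ∂_3 = (12 − 12) − 0 = 0, and there is no ∂_3, so H_2 ≅ 0.

(K is a triangulation of the real projective plane RP^2.)

H_0 = Z,  H_1 = Z/2,  H_2 = 0.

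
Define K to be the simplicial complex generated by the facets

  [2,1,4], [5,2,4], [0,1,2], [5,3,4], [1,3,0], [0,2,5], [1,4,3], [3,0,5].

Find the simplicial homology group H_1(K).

H_1 = 0.

Take the total order 0 < 1 < 2 < 3 < 4 < 5 on the vertex set. Then K (dimension 2) consists of the simplices:

  0-simplices (6): [0], [1], [2], [3], [4], [5]
  1-simplices (12): [0,1], [0,2], [0,3], [0,5], [1,2], [1,3], [1,4], [2,4], [2,5], [3,4], [3,5], [4,5]
  2-simplices (8): [0,1,2], [0,1,3], [0,2,5], [0,3,5], [1,2,4], [1,3,4], [2,4,5], [3,4,5]

Hence C_0 ≅ Z^6, C_1 ≅ Z^12, C_2 ≅ Z^8.

Boundary ∂_1: C_1 → C_0 maps an edge to its endpoints' difference, ∂[p,q] = q − p.
The resulting 6×12 matrix has rank 5, and its Smith normal form has invariant factors (1,1,1,1,1).

∂_2: C_2 → C_1 sends each 2-simplex [p,q,r] to [q,r] − [p,r] + [p,q]. For instance
  ∂[3,4,5] = [4,5] − [3,5] + [3,4],
  ∂[0,3,5] = [3,5] − [0,5] + [0,3].
The 12×8 boundary matrix has rank 7 and Smith normal form diag(1,1,1,1,1,1,1).

Reading off H_k = ker ∂_k / im ∂_{k+1}:

  H_1: rank ker ∂_1 − rank ∂_2 = (12 − 5) − 7 = 0, and the invariant factors of ∂_2 are all 1, so H_1 = 0.

(K is a triangulation of the 2-sphere S^2.)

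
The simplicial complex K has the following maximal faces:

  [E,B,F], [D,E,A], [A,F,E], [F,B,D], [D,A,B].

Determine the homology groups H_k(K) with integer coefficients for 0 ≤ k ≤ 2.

H_0 ≅ Z,  H_1 ≅ Z,  H_2 = 0.

We work with the vertex ordering A < B < D < E < F. The simplices of K, each written with vertices in increasing order, are:

  0-simplices (5): A, B, D, E, F
  1-simplices (10): AB, AD, AE, AF, BD, BE, BF, DE, DF, EF
  2-simplices (5): ABD, ADE, AEF, BDF, BEF

so the chain groups are C_0 ≅ Z^5, C_1 ≅ Z^10, C_2 ≅ Z^5.

∂_1: C_1 → C_0 is given by ∂[p,q] = [q] − [p]. For instance
  ∂BD = D − B.
This gives a 5×10 integer matrix of rank 4; reducing to Smith normal form yields diagonal entries (1,1,1,1).

Boundary ∂_2: C_2 → C_1 acts by ∂[p,q,r] = [q,r] − [p,r] + [p,q]. For instance
  ∂ABD = BD − AD + AB,
  ∂ADE = DE − AE + AD.
The 10×5 boundary matrix has rank 5 and Smith normal form diag(1,1,1,1,1).

Computing H_k = (kernel of ∂_k) / (image of ∂_{k+1}):

  H_0: rank C_0 − rank ∂_1 = 5 − 4 = 1, and the invariant factors of ∂_1 are all 1, so H_0 = Z.
  H_1: rank ker ∂_1 − rank ∂_2 = (10 − 4) − 5 = 1, and the invariant factors of ∂_2 are all 1, so H_1 = Z.
  H_2: rank ker ∂_2 − rank ∂_3 = (5 − 5) − 0 = 0, and there is no ∂_3, so H_2 = 0.

(K is a triangulation of the Möbius band.)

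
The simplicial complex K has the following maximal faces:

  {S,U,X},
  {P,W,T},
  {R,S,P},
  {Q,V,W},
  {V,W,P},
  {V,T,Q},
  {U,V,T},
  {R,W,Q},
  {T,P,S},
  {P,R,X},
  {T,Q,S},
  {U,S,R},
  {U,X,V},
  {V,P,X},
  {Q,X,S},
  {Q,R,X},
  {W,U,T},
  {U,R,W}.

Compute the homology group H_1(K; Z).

H_1 ≅ Z ⊕ Z_2.

K has 9 vertices, 27 edges, 18 triangles.
rank ∂_1 = 8, rank ∂_2 = 18 ⇒ b_1 = 27 − 8 − 18 = 1; ∂_2 has invariant factor(s) [2] giving torsion. So H_1 = Z ⊕ Z_2.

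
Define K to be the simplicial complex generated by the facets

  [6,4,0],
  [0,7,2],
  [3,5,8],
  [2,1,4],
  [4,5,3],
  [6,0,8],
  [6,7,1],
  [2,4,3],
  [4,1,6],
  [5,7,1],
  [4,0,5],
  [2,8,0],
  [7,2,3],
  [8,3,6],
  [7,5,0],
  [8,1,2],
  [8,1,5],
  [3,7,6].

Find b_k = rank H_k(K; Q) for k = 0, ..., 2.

We work with the vertex ordering 0 < 1 < 2 < 3 < 4 < 5 < 6 < 7 < 8. The simplices of K, each written with vertices in increasing order, are:

  0-simplices (9): [0], [1], [2], [3], [4], [5], [6], [7], [8]
  1-simplices (27): (27 of them)
  2-simplices (18): [0,2,7], [0,2,8], [0,4,5], [0,4,6], [0,5,7], [0,6,8], [1,2,4], [1,2,8], [1,4,6], [1,5,7], [1,5,8], [1,6,7], [2,3,4], [2,3,7], [3,4,5], [3,5,8], [3,6,7], [3,6,8]

Hence C_0 ≅ Z^9, C_1 ≅ Z^27, C_2 ≅ Z^18.

∂_1: C_1 → C_0 sends each edge [p,q] (with p < q) to q − p.
The 9×27 boundary matrix has rank 8 and Smith normal form diag(1,1,1,1,1,1,1,1).

The boundary map ∂_2: C_2 → C_1 sends each 2-simplex [p,q,r] to [q,r] − [p,r] + [p,q]. For instance
  ∂[3,6,8] = [6,8] − [3,8] + [3,6],
  ∂[1,6,7] = [6,7] − [1,7] + [1,6].
The resulting 27×18 matrix has rank 17, and its Smith normal form has invariant factors (1,1,1,1,1,1,1,1,1,1,1,1,1,1,1,1,1).

Now H_k = ker ∂_k / im ∂_{k+1}, so:

  H_0: rank C_0 − rank ∂_1 = 9 − 8 = 1, and the invariant factors of ∂_1 are all 1, so H_0 = Z.
  H_1: rank ker ∂_1 − rank ∂_2 = (27 − 8) − 17 = 2, and the invariant factors of ∂_2 are all 1, so H_1 = Z^2.
  H_2: rank ker ∂_2 − rank ∂_3 = (18 − 17) − 0 = 1, and there is no ∂_3, so H_2 = Z.

As a check, the Euler characteristic is 9 − 27 + 18 = 0, which agrees with 1 − 2 + 1 = 0.

Hence the Betti numbers are b_0 = 1, b_1 = 2, b_2 = 1.

b_0 = 1, b_1 = 2, b_2 = 1.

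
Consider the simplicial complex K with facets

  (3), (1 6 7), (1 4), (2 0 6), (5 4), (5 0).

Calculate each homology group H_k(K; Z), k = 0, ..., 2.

H_0 = Z^2,  H_1 = Z,  H_2 = 0.

Order the vertices as 0 < 1 < 2 < 3 < 4 < 5 < 6 < 7. Listing each simplex with vertices in this order, K has dimension 2 with simplices:

  0-simplices (8): [0], [1], [2], [3], [4], [5], [6], [7]
  1-simplices (9): [0,2], [0,5], [0,6], [1,4], [1,6], [1,7], [2,6], [4,5], [6,7]
  2-simplices (2): [0,2,6], [1,6,7]

Hence C_0 ≅ Z^8, C_1 ≅ Z^9, C_2 ≅ Z^2.

∂_1: C_1 → C_0 maps an edge to its endpoints' difference, ∂[p,q] = q − p. For instance
  ∂[0,6] = [6] − [0].
As a 8×9 matrix over Z this has rank 6, with invariant factors (1,1,1,1,1,1).

The boundary map ∂_2: C_2 → C_1 maps a triangle to the signed sum of its edges. For instance
  ∂[1,6,7] = [6,7] − [1,7] + [1,6],
  ∂[0,2,6] = [2,6] − [0,6] + [0,2].
The resulting 9×2 matrix has rank 2, and its Smith normal form has invariant factors (1,1).

Reading off H_k = ker ∂_k / im ∂_{k+1}:

  H_0: rank C_0 − rank ∂_1 = 8 − 6 = 2, and the invariant factors of ∂_1 are all 1, so H_0 ≅ Z^2.
  H_1: rank ker ∂_1 − rank ∂_2 = (9 − 6) − 2 = 1, and the invariant factors of ∂_2 are all 1, so H_1 ≅ Z.
  H_2: rank ker ∂_2 − rank ∂_3 = (2 − 2) − 0 = 0, and there is no ∂_3, so H_2 ≅ 0.

As a check, the Euler characteristic is 8 − 9 + 2 = 1, which agrees with 2 − 1 + 0 = 1.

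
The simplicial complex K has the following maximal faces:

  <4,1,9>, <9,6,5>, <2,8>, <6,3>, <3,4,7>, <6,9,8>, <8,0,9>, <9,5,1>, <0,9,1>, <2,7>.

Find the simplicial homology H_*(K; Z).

We work with the vertex ordering 0 < 1 < 2 < 3 < 4 < 5 < 6 < 7 < 8 < 9. The simplices of K, each written with vertices in increasing order, are:

  0-simplices (10): [0], [1], [2], [3], [4], [5], [6], [7], [8], [9]
  1-simplices (18): [0,1], [0,8], [0,9], [1,4], [1,5], [1,9], [2,7], [2,8], [3,4], [3,6], [3,7], [4,7], [4,9], [5,6], [5,9], [6,8], [6,9], [8,9]
  2-simplices (7): [0,1,9], [0,8,9], [1,4,9], [1,5,9], [3,4,7], [5,6,9], [6,8,9]

Hence C_0 ≅ Z^10, C_1 ≅ Z^18, C_2 ≅ Z^7.

Boundary ∂_1: C_1 → C_0 sends each edge [p,q] (with p < q) to q − p.
As a 10×18 matrix over Z this has rank 9, with invariant factors (1,1,1,1,1,1,1,1,1).

Boundary ∂_2: C_2 → C_1 maps a triangle to the signed sum of its edges. For instance
  ∂[5,6,9] = [6,9] − [5,9] + [5,6],
  ∂[3,4,7] = [4,7] − [3,7] + [3,4].
As a 18×7 matrix over Z this has rank 7, with invariant factors (1,1,1,1,1,1,1).

Reading off H_k = ker ∂_k / im ∂_{k+1}:

  H_0: rank C_0 − rank ∂_1 = 10 − 9 = 1, and the invariant factors of ∂_1 are all 1, so H_0 ≅ Z.
  H_1: rank ker ∂_1 − rank ∂_2 = (18 − 9) − 7 = 2, and the invariant factors of ∂_2 are all 1, so H_1 ≅ Z^2.
  H_2: rank ker ∂_2 − rank ∂_3 = (7 − 7) − 0 = 0, and there is no ∂_3, so H_2 ≅ 0.

As a check, the Euler characteristic is 10 − 18 + 7 = -1, which agrees with 1 − 2 + 0 = -1.

H_0 ≅ Z,  H_1 ≅ Z^2,  H_2 = 0.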